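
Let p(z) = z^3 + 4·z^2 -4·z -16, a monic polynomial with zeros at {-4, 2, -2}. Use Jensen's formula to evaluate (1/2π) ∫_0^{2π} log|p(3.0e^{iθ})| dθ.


Zeros: -4, -2, 2; r = 3.0.
Inside |z| < r: -2, 2. Outside (|z| ≥ r): -4.
p(0) = -16, so log|p(0)| = log(16) = 2.7726.
Apply Jensen: I(r) = log|p(0)| + Σ_k log(r/|z_k|), summed over zeros inside |z| < r.
  log(r/|z_k|) for z_k = 2: log(3.0/2) = 0.4055
  log(r/|z_k|) for z_k = -2: log(3.0/2) = 0.4055
  Outside zeros (-4) contribute nothing to the Jensen sum.
Sum over inside zeros: 0.8109.
I(r) = log|p(0)| + (inside sum) = 2.7726 + 0.8109 = 3.5835.
Note: since some zeros are outside |z| ≤ r, the simplified n·log(r) form does NOT apply — only the inside zeros contribute.

I(r) ≈ 3.5835.


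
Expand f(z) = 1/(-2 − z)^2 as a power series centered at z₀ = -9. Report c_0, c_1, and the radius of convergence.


Let w = z − z₀, so z = z₀ + w.
Then -2 − z = -2 − (z₀ + w) = (-2 − z₀) − w = 7 − w.
f(z) = 1/(7 − w)^2 = (1/(7)^2) · (1 − w/(7))^{−2}.
By the binomial series (1−u)^{−2} = Σ_{n≥0} C(n+1, 1) u^n for |u|<1, with u = w/(7):
  c_n = C(n+1, 1) / (7)^(n+2).
  c_0 = 1/(7)^2 = 1/49.
  c_1 = 2/(7)^3 = 2/343.
The series is valid for |w/d| < 1, i.e. |z − z₀| < |d|.
Radius of convergence: R = |-2 − z₀| = |7| = 7 (distance from z₀ to the singularity z = -2).

c_0 = 1/49, c_1 = 2/343; R = 7.


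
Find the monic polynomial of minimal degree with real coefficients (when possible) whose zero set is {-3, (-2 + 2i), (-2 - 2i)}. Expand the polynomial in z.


The polynomial is p(z) = ∏_{α ∈ S} (z − α), where S = {-3, (-2 + 2i), (-2 - 2i)}.
Expanding the product yields: p(z) = z^3 + 7·z^2 + 20·z + 24.
Note conjugate pairs combine to real quadratics: (z − (-2+2i))(z − (-2−2i)) = z² + 4z + 8.
The resulting polynomial has degree 3 and real coefficients as required.

p(z) = z^3 + 7·z^2 + 20·z + 24.


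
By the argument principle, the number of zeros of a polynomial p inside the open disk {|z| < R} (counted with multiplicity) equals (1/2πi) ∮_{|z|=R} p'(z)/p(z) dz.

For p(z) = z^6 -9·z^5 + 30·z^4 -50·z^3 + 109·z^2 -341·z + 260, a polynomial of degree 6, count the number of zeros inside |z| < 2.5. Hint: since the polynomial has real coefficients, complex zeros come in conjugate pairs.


The zeros of p are: (3 + 2i), (3 - 2i), 1, (-1 + 2i), (-1 - 2i), 4.
Their magnitudes are: 3.606, 3.606, 1, 2.236, 2.236, 4.
Zeros with |z| < R = 2.5: 1, (-1 + 2i), (-1 - 2i).
Count = 3.
By the argument principle, (1/2πi) ∮_{|z|=R} p'(z)/p(z) dz equals exactly this count.

Number of zeros inside |z| < 2.5: 3.


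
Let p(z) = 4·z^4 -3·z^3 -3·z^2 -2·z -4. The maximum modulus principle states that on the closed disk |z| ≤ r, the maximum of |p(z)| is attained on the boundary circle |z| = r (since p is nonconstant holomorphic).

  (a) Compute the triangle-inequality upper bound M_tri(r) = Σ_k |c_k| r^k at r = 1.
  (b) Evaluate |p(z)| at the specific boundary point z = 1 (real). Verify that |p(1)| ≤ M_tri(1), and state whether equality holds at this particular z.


Coefficients: c_0 = -4, c_1 = -2, c_2 = -3, c_3 = -3, c_4 = 4. Radius r = 1.
Part (a). Triangle bound: M_tri(r) = Σ_k |c_k| r^k
  = |-4|·1^0 + |-2|·1^1 + |-3|·1^2 + |-3|·1^3 + |4|·1^4
  = 4 + 2 + 3 + 3 + 4 = 16.
This bounds M(r) := max_{|z|=r} |p(z)| from above; equality holds iff all terms c_k z^k can be made to align in phase at a single z on |z|=r.
Part (b). At z = 1 (real, on the circle |z| = r):
  p(1) = (-4)·1^0 + (-2)·1^1 + (-3)·1^2 + (-3)·1^3 + (4)·1^4 = -8.
  |p(1)| = 8.
Check: |p(1)| = 8 ≤ 16 = M_tri(1). ✓ Equality does not hold at z = 1 (the coefficients have mixed signs, so the terms do not all align in phase there).

M_tri(1) = 16; |p(1)| = 8; equality at z=1: no.


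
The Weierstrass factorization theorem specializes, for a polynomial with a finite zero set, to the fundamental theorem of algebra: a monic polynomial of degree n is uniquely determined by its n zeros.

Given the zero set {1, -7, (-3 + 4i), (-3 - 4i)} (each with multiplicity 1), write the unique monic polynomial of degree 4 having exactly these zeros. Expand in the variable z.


The polynomial is p(z) = ∏_{α ∈ S} (z − α), where S = {1, -7, (-3 + 4i), (-3 - 4i)}.
Expanding the product yields: p(z) = z^4 + 12·z^3 + 54·z^2 + 108·z -175.
Note conjugate pairs combine to real quadratics: (z − (-3+4i))(z − (-3−4i)) = z² + 6z + 25.
The resulting polynomial has degree 4 and real coefficients as required.

p(z) = z^4 + 12·z^3 + 54·z^2 + 108·z -175.


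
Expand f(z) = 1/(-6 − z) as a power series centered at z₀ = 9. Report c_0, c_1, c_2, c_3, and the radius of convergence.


Let w = z − z₀, so z = z₀ + w.
Then -6 − z = -6 − (z₀ + w) = (-6 − z₀) − w = -15 − w.
f(z) = 1/(-15 − w) = (1/(-15)) · 1/(1 − w/(-15)) = Σ_{n≥0} w^n / (-15)^(n+1).
So c_n = 1/(-15)^(n+1):
  c_0 = 1/(-15)^1 = -1/15.
  c_1 = 1/(-15)^2 = 1/225.
  c_2 = 1/(-15)^3 = -1/3375.
  c_3 = 1/(-15)^4 = 1/50625.
The series is valid for |w/d| < 1, i.e. |z − z₀| < |d|.
Radius of convergence: R = |-6 − z₀| = |-15| = 15 (distance from z₀ to the singularity z = -6).

c_0 = -1/15, c_1 = 1/225, c_2 = -1/3375, c_3 = 1/50625; R = 15.


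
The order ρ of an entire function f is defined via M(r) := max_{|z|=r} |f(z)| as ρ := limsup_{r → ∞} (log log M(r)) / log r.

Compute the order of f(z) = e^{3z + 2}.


|e^{3z + 2}| = e^{Re(3·z) + 2} ≤ e^{3|z|^1 + 2} = e^{3r^1 + 2} on |z| = r, so ρ ≤ 1. Choosing z on |z|=r so that 3·z is real positive (always possible by picking arg z appropriately) gives |f(z)| = e^{3r^1 + 2}, matching the bound. The additive constant 2 does not affect log log M(r) ~ 1·log r. Hence ρ = 1.
Therefore ρ = 1.

Order ρ = 1.


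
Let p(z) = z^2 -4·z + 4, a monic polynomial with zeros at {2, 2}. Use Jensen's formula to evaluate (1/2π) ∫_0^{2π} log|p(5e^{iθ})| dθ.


Zeros: 2, 2; r = 5.
Inside |z| < r: 2, 2. Outside (|z| ≥ r): ∅.
p(0) = 4, so log|p(0)| = log(4) = 1.3863.
Apply Jensen: I(r) = log|p(0)| + Σ_k log(r/|z_k|), summed over zeros inside |z| < r.
  log(r/|z_k|) for z_k = 2: log(5/2) = 0.9163
  log(r/|z_k|) for z_k = 2: log(5/2) = 0.9163
Sum over inside zeros: 1.8326.
I(r) = log|p(0)| + (inside sum) = 1.3863 + 1.8326 = 3.2189.
Closed form (all zeros inside, monic): I(r) = n·log(r) = 2·log(5) = 3.2189. ✓

I(r) ≈ 3.2189.


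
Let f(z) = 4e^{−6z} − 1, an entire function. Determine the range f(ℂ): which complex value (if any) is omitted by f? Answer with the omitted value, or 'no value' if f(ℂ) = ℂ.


Little Picard bounds the complement of f(ℂ) to at most one point.
e^{−6z} is never zero on ℂ, so 4·e^{−6z} takes every value in ℂ ∖ {0}. Adding -1 shifts the range to ℂ ∖ {-1}. Thus f omits exactly the value -1.

Omitted value: -1.


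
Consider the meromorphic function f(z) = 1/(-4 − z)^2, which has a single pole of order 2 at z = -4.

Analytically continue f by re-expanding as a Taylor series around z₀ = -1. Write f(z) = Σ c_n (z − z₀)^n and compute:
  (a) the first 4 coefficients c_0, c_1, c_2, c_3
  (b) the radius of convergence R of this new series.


Let w = z − z₀, so z = z₀ + w.
Then -4 − z = -4 − (z₀ + w) = (-4 − z₀) − w = -3 − w.
f(z) = 1/(-3 − w)^2 = (1/(-3)^2) · (1 − w/(-3))^{−2}.
By the binomial series (1−u)^{−2} = Σ_{n≥0} C(n+1, 1) u^n for |u|<1, with u = w/(-3):
  c_n = C(n+1, 1) / (-3)^(n+2).
  c_0 = 1/(-3)^2 = 1/9.
  c_1 = 2/(-3)^3 = -2/27.
  c_2 = 3/(-3)^4 = 1/27.
  c_3 = 4/(-3)^5 = -4/243.
The series is valid for |w/d| < 1, i.e. |z − z₀| < |d|.
Radius of convergence: R = |-4 − z₀| = |-3| = 3 (distance from z₀ to the singularity z = -4).

c_0 = 1/9, c_1 = -2/27, c_2 = 1/27, c_3 = -4/243; R = 3.


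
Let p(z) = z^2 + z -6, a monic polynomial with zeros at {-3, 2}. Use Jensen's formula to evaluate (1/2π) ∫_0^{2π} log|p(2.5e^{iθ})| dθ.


Zeros: -3, 2; r = 2.5.
Inside |z| < r: 2. Outside (|z| ≥ r): -3.
p(0) = -6, so log|p(0)| = log(6) = 1.7918.
Apply Jensen: I(r) = log|p(0)| + Σ_k log(r/|z_k|), summed over zeros inside |z| < r.
  log(r/|z_k|) for z_k = 2: log(2.5/2) = 0.2231
  Outside zeros (-3) contribute nothing to the Jensen sum.
Sum over inside zeros: 0.2231.
I(r) = log|p(0)| + (inside sum) = 1.7918 + 0.2231 = 2.0149.
Note: since some zeros are outside |z| ≤ r, the simplified n·log(r) form does NOT apply — only the inside zeros contribute.

I(r) ≈ 2.0149.


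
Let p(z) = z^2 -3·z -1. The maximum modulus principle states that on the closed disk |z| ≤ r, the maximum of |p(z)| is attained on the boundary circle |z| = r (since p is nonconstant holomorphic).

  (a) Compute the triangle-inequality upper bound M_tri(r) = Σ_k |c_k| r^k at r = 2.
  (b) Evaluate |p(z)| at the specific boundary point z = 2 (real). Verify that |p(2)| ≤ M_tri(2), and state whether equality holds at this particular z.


Coefficients: c_0 = -1, c_1 = -3, c_2 = 1. Radius r = 2.
Part (a). Triangle bound: M_tri(r) = Σ_k |c_k| r^k
  = |-1|·2^0 + |-3|·2^1 + |1|·2^2
  = 1 + 6 + 4 = 11.
This bounds M(r) := max_{|z|=r} |p(z)| from above; equality holds iff all terms c_k z^k can be made to align in phase at a single z on |z|=r.
Part (b). At z = 2 (real, on the circle |z| = r):
  p(2) = (-1)·2^0 + (-3)·2^1 + (1)·2^2 = -3.
  |p(2)| = 3.
Check: |p(2)| = 3 ≤ 11 = M_tri(2). ✓ Equality does not hold at z = 2 (the coefficients have mixed signs, so the terms do not all align in phase there).

M_tri(2) = 11; |p(2)| = 3; equality at z=2: no.


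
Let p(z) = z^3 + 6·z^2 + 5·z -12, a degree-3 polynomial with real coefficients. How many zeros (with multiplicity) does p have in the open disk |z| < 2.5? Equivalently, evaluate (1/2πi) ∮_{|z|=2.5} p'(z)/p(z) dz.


The zeros of p are: -4, -3, 1.
Their magnitudes are: 4, 3, 1.
Zeros with |z| < R = 2.5: 1.
Count = 1.
By the argument principle, (1/2πi) ∮_{|z|=R} p'(z)/p(z) dz equals exactly this count.

Number of zeros inside |z| < 2.5: 1.


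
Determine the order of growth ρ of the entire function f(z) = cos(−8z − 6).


cos(w) is a linear combination of e^{iw} and e^{−iw} (or e^w, e^{−w} in the hyperbolic case), so |cos(w)| ≤ e^{|w|}. With w = −8z − 6, |w| ≤ 8|z| + 6 = 8r + 6 on |z| = r, giving M(r) ≤ e^{8r + 6}, so ρ ≤ 1. On a suitable ray (z = it for sin/cos; z = t for sinh/cosh, t real → ∞), |cos(−8z − 6)| grows like e^{8|t|}/2, so ρ ≥ 1. Hence ρ = 1.
Therefore ρ = 1.

Order ρ = 1.


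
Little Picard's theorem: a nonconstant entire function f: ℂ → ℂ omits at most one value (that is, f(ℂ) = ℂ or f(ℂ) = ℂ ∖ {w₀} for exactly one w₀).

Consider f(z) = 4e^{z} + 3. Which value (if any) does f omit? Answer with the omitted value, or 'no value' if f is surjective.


Little Picard bounds the complement of f(ℂ) to at most one point.
e^{z} is never zero on ℂ, so 4·e^{z} takes every value in ℂ ∖ {0}. Adding 3 shifts the range to ℂ ∖ {3}. Thus f omits exactly the value 3.

Omitted value: 3.


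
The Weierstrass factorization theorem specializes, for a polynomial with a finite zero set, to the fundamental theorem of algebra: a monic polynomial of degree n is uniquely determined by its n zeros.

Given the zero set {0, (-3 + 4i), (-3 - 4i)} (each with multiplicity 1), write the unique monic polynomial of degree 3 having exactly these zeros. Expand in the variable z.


The polynomial is p(z) = ∏_{α ∈ S} (z − α), where S = {0, (-3 + 4i), (-3 - 4i)}.
Expanding the product yields: p(z) = z^3 + 6·z^2 + 25·z.
Note conjugate pairs combine to real quadratics: (z − (-3+4i))(z − (-3−4i)) = z² + 6z + 25.
The resulting polynomial has degree 3 and real coefficients as required.

p(z) = z^3 + 6·z^2 + 25·z.


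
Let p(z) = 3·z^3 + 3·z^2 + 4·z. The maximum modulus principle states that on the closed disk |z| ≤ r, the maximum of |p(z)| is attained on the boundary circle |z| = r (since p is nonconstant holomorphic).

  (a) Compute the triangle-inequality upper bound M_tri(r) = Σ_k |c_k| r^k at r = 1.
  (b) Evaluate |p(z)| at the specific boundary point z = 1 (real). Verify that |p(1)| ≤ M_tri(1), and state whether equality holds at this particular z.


Coefficients: c_0 = 0, c_1 = 4, c_2 = 3, c_3 = 3. Radius r = 1.
Part (a). Triangle bound: M_tri(r) = Σ_k |c_k| r^k
  = |0|·1^0 + |4|·1^1 + |3|·1^2 + |3|·1^3
  = 0 + 4 + 3 + 3 = 10.
This bounds M(r) := max_{|z|=r} |p(z)| from above; equality holds iff all terms c_k z^k can be made to align in phase at a single z on |z|=r.
Part (b). At z = 1 (real, on the circle |z| = r):
  p(1) = (0)·1^0 + (4)·1^1 + (3)·1^2 + (3)·1^3 = 10.
  |p(1)| = 10.
Since all nonzero coefficients share the same sign, |p(1)| = 10 = M_tri(1); the triangle bound is attained at z = 1, so in fact M(r) = 10.

M_tri(1) = 10; |p(1)| = 10; equality at z=1: yes.


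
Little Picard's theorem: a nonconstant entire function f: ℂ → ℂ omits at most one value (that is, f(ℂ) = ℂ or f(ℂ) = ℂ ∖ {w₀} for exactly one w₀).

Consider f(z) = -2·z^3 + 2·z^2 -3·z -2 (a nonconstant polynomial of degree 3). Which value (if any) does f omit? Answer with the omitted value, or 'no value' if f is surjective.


Little Picard bounds the complement of f(ℂ) to at most one point.
For every w ∈ ℂ, the equation p(z) − w = 0 is a nonconstant polynomial in z and hence has at least one root by the fundamental theorem of algebra. So p is surjective onto ℂ, omitting no value.

Omitted value: no value.


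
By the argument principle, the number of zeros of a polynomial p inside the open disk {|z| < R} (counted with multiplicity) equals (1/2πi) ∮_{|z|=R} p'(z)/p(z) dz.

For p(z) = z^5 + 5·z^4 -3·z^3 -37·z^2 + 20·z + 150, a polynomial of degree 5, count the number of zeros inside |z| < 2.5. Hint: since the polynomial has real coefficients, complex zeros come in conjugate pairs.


The zeros of p are: (-3 + 1i), (-3 - 1i), (2 + 1i), (2 - 1i), -3.
Their magnitudes are: 3.162, 3.162, 2.236, 2.236, 3.
Zeros with |z| < R = 2.5: (2 + 1i), (2 - 1i).
Count = 2.
By the argument principle, (1/2πi) ∮_{|z|=R} p'(z)/p(z) dz equals exactly this count.

Number of zeros inside |z| < 2.5: 2.


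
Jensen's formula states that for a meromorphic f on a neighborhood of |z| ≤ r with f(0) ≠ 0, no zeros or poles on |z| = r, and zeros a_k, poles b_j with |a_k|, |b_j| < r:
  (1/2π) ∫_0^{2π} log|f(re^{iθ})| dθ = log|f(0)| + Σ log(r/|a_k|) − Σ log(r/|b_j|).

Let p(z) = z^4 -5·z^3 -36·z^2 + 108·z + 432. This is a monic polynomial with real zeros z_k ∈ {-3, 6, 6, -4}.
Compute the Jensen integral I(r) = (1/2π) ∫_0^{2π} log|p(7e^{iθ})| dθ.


Zeros: -4, -3, 6, 6; r = 7.
Inside |z| < r: -4, -3, 6, 6. Outside (|z| ≥ r): ∅.
p(0) = 432, so log|p(0)| = log(432) = 6.0684.
Apply Jensen: I(r) = log|p(0)| + Σ_k log(r/|z_k|), summed over zeros inside |z| < r.
  log(r/|z_k|) for z_k = -3: log(7/3) = 0.8473
  log(r/|z_k|) for z_k = 6: log(7/6) = 0.1542
  log(r/|z_k|) for z_k = 6: log(7/6) = 0.1542
  log(r/|z_k|) for z_k = -4: log(7/4) = 0.5596
Sum over inside zeros: 1.7152.
I(r) = log|p(0)| + (inside sum) = 6.0684 + 1.7152 = 7.7836.
Closed form (all zeros inside, monic): I(r) = n·log(r) = 4·log(7) = 7.7836. ✓

I(r) ≈ 7.7836.


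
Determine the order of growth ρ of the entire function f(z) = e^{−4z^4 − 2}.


|e^{−4z^4 − 2}| = e^{Re(-4·z^4) + -2} ≤ e^{4|z|^4 + -2} = e^{4r^4 + -2} on |z| = r, so ρ ≤ 4. Choosing z on |z|=r so that -4·z^4 is real positive (always possible by picking arg z appropriately) gives |f(z)| = e^{4r^4 + -2}, matching the bound. The additive constant -2 does not affect log log M(r) ~ 4·log r. Hence ρ = 4.
Therefore ρ = 4.

Order ρ = 4.


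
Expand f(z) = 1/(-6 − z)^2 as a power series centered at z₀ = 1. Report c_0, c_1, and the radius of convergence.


Let w = z − z₀, so z = z₀ + w.
Then -6 − z = -6 − (z₀ + w) = (-6 − z₀) − w = -7 − w.
f(z) = 1/(-7 − w)^2 = (1/(-7)^2) · (1 − w/(-7))^{−2}.
By the binomial series (1−u)^{−2} = Σ_{n≥0} C(n+1, 1) u^n for |u|<1, with u = w/(-7):
  c_n = C(n+1, 1) / (-7)^(n+2).
  c_0 = 1/(-7)^2 = 1/49.
  c_1 = 2/(-7)^3 = -2/343.
The series is valid for |w/d| < 1, i.e. |z − z₀| < |d|.
Radius of convergence: R = |-6 − z₀| = |-7| = 7 (distance from z₀ to the singularity z = -6).

c_0 = 1/49, c_1 = -2/343; R = 7.


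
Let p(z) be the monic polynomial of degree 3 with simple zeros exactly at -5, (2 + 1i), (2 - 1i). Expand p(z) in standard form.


The polynomial is p(z) = ∏_{α ∈ S} (z − α), where S = {-5, (2 + 1i), (2 - 1i)}.
Expanding the product yields: p(z) = z^3 + z^2 -15·z + 25.
Note conjugate pairs combine to real quadratics: (z − (2+1i))(z − (2−1i)) = z² − 4z + 5.
The resulting polynomial has degree 3 and real coefficients as required.

p(z) = z^3 + z^2 -15·z + 25.


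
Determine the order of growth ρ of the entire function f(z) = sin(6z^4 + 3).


Write sin(w) = (e^{iw} ± e^{−iw})/(2 or 2i), so |sin(w)| ≤ e^{|w|}. With w = 6z^4 + 3, |w| ≤ 6r^4 + 3 on |z|=r, giving M(r) ≤ e^{6r^4 + 3} and ρ ≤ 4. For the lower bound, choose z on |z|=r with 6z^4 purely imaginary of modulus 6r^4; then |sin(6z^4 + 3)| grows like e^{6r^4}/2, so ρ ≥ 4. Hence ρ = 4.
Therefore ρ = 4.

Order ρ = 4.


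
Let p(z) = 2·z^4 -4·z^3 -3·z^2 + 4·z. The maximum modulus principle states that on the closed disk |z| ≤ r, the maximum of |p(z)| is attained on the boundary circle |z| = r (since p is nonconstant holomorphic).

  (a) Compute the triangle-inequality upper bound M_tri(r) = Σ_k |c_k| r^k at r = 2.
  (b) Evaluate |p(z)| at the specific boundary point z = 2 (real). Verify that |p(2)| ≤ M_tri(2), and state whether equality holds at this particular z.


Coefficients: c_0 = 0, c_1 = 4, c_2 = -3, c_3 = -4, c_4 = 2. Radius r = 2.
Part (a). Triangle bound: M_tri(r) = Σ_k |c_k| r^k
  = |0|·2^0 + |4|·2^1 + |-3|·2^2 + |-4|·2^3 + |2|·2^4
  = 0 + 8 + 12 + 32 + 32 = 84.
This bounds M(r) := max_{|z|=r} |p(z)| from above; equality holds iff all terms c_k z^k can be made to align in phase at a single z on |z|=r.
Part (b). At z = 2 (real, on the circle |z| = r):
  p(2) = (0)·2^0 + (4)·2^1 + (-3)·2^2 + (-4)·2^3 + (2)·2^4 = -4.
  |p(2)| = 4.
Check: |p(2)| = 4 ≤ 84 = M_tri(2). ✓ Equality does not hold at z = 2 (the coefficients have mixed signs, so the terms do not all align in phase there).

M_tri(2) = 84; |p(2)| = 4; equality at z=2: no.


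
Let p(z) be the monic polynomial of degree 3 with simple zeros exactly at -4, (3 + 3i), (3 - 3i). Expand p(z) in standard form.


The polynomial is p(z) = ∏_{α ∈ S} (z − α), where S = {-4, (3 + 3i), (3 - 3i)}.
Expanding the product yields: p(z) = z^3 -2·z^2 -6·z + 72.
Note conjugate pairs combine to real quadratics: (z − (3+3i))(z − (3−3i)) = z² − 6z + 18.
The resulting polynomial has degree 3 and real coefficients as required.

p(z) = z^3 -2·z^2 -6·z + 72.


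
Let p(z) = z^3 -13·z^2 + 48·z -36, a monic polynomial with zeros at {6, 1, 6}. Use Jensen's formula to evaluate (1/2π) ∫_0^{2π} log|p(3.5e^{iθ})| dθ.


Zeros: 1, 6, 6; r = 3.5.
Inside |z| < r: 1. Outside (|z| ≥ r): 6, 6.
p(0) = -36, so log|p(0)| = log(36) = 3.5835.
Apply Jensen: I(r) = log|p(0)| + Σ_k log(r/|z_k|), summed over zeros inside |z| < r.
  log(r/|z_k|) for z_k = 1: log(3.5/1) = 1.2528
  Outside zeros (6, 6) contribute nothing to the Jensen sum.
Sum over inside zeros: 1.2528.
I(r) = log|p(0)| + (inside sum) = 3.5835 + 1.2528 = 4.8363.
Note: since some zeros are outside |z| ≤ r, the simplified n·log(r) form does NOT apply — only the inside zeros contribute.

I(r) ≈ 4.8363.


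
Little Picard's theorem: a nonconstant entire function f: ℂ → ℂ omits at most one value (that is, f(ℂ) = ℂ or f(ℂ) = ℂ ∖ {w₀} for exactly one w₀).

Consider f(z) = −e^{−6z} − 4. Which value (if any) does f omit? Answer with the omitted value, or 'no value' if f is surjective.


Little Picard bounds the complement of f(ℂ) to at most one point.
e^{−6z} is never zero on ℂ, so -1·e^{−6z} takes every value in ℂ ∖ {0}. Adding -4 shifts the range to ℂ ∖ {-4}. Thus f omits exactly the value -4.

Omitted value: -4.


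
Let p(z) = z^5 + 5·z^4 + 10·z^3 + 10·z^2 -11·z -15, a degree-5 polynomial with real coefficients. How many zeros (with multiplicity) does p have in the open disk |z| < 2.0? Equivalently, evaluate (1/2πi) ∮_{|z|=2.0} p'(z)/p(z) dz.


The zeros of p are: -1, -3, (-1 + 2i), (-1 - 2i), 1.
Their magnitudes are: 1, 3, 2.236, 2.236, 1.
Zeros with |z| < R = 2.0: -1, 1.
Count = 2.
By the argument principle, (1/2πi) ∮_{|z|=R} p'(z)/p(z) dz equals exactly this count.

Number of zeros inside |z| < 2.0: 2.


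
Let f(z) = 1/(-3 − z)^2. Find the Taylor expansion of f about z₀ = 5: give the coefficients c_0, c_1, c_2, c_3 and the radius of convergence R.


Let w = z − z₀, so z = z₀ + w.
Then -3 − z = -3 − (z₀ + w) = (-3 − z₀) − w = -8 − w.
f(z) = 1/(-8 − w)^2 = (1/(-8)^2) · (1 − w/(-8))^{−2}.
By the binomial series (1−u)^{−2} = Σ_{n≥0} C(n+1, 1) u^n for |u|<1, with u = w/(-8):
  c_n = C(n+1, 1) / (-8)^(n+2).
  c_0 = 1/(-8)^2 = 1/64.
  c_1 = 2/(-8)^3 = -1/256.
  c_2 = 3/(-8)^4 = 3/4096.
  c_3 = 4/(-8)^5 = -1/8192.
The series is valid for |w/d| < 1, i.e. |z − z₀| < |d|.
Radius of convergence: R = |-3 − z₀| = |-8| = 8 (distance from z₀ to the singularity z = -3).

c_0 = 1/64, c_1 = -1/256, c_2 = 3/4096, c_3 = -1/8192; R = 8.


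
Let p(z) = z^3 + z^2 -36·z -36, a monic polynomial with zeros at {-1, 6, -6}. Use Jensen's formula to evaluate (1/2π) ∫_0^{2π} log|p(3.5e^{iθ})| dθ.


Zeros: -6, -1, 6; r = 3.5.
Inside |z| < r: -1. Outside (|z| ≥ r): -6, 6.
p(0) = -36, so log|p(0)| = log(36) = 3.5835.
Apply Jensen: I(r) = log|p(0)| + Σ_k log(r/|z_k|), summed over zeros inside |z| < r.
  log(r/|z_k|) for z_k = -1: log(3.5/1) = 1.2528
  Outside zeros (-6, 6) contribute nothing to the Jensen sum.
Sum over inside zeros: 1.2528.
I(r) = log|p(0)| + (inside sum) = 3.5835 + 1.2528 = 4.8363.
Note: since some zeros are outside |z| ≤ r, the simplified n·log(r) form does NOT apply — only the inside zeros contribute.

I(r) ≈ 4.8363.


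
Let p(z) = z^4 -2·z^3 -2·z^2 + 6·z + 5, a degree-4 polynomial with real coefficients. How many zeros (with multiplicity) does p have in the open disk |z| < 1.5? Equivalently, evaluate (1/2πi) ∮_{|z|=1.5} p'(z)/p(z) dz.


The zeros of p are: -1, (2 + 1i), (2 - 1i), -1.
Their magnitudes are: 1, 2.236, 2.236, 1.
Zeros with |z| < R = 1.5: -1, -1.
Count = 2.
By the argument principle, (1/2πi) ∮_{|z|=R} p'(z)/p(z) dz equals exactly this count.

Number of zeros inside |z| < 1.5: 2.


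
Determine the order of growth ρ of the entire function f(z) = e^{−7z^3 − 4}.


|e^{−7z^3 − 4}| = e^{Re(-7·z^3) + -4} ≤ e^{7|z|^3 + -4} = e^{7r^3 + -4} on |z| = r, so ρ ≤ 3. Choosing z on |z|=r so that -7·z^3 is real positive (always possible by picking arg z appropriately) gives |f(z)| = e^{7r^3 + -4}, matching the bound. The additive constant -4 does not affect log log M(r) ~ 3·log r. Hence ρ = 3.
Therefore ρ = 3.

Order ρ = 3.


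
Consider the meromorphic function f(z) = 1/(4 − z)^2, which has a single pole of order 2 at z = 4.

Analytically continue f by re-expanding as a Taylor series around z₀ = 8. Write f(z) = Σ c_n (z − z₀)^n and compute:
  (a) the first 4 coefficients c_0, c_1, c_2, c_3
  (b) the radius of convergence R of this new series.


Let w = z − z₀, so z = z₀ + w.
Then 4 − z = 4 − (z₀ + w) = (4 − z₀) − w = -4 − w.
f(z) = 1/(-4 − w)^2 = (1/(-4)^2) · (1 − w/(-4))^{−2}.
By the binomial series (1−u)^{−2} = Σ_{n≥0} C(n+1, 1) u^n for |u|<1, with u = w/(-4):
  c_n = C(n+1, 1) / (-4)^(n+2).
  c_0 = 1/(-4)^2 = 1/16.
  c_1 = 2/(-4)^3 = -1/32.
  c_2 = 3/(-4)^4 = 3/256.
  c_3 = 4/(-4)^5 = -1/256.
The series is valid for |w/d| < 1, i.e. |z − z₀| < |d|.
Radius of convergence: R = |4 − z₀| = |-4| = 4 (distance from z₀ to the singularity z = 4).

c_0 = 1/16, c_1 = -1/32, c_2 = 3/256, c_3 = -1/256; R = 4.


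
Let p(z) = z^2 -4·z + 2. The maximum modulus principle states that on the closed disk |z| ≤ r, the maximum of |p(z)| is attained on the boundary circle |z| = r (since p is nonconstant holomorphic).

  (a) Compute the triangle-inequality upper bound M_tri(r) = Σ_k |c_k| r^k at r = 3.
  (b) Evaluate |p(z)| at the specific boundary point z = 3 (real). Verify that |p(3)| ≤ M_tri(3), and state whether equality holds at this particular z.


Coefficients: c_0 = 2, c_1 = -4, c_2 = 1. Radius r = 3.
Part (a). Triangle bound: M_tri(r) = Σ_k |c_k| r^k
  = |2|·3^0 + |-4|·3^1 + |1|·3^2
  = 2 + 12 + 9 = 23.
This bounds M(r) := max_{|z|=r} |p(z)| from above; equality holds iff all terms c_k z^k can be made to align in phase at a single z on |z|=r.
Part (b). At z = 3 (real, on the circle |z| = r):
  p(3) = (2)·3^0 + (-4)·3^1 + (1)·3^2 = -1.
  |p(3)| = 1.
Check: |p(3)| = 1 ≤ 23 = M_tri(3). ✓ Equality does not hold at z = 3 (the coefficients have mixed signs, so the terms do not all align in phase there).

M_tri(3) = 23; |p(3)| = 1; equality at z=3: no.


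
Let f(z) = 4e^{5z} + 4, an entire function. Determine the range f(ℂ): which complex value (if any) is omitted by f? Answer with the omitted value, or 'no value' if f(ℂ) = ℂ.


Little Picard bounds the complement of f(ℂ) to at most one point.
e^{5z} is never zero on ℂ, so 4·e^{5z} takes every value in ℂ ∖ {0}. Adding 4 shifts the range to ℂ ∖ {4}. Thus f omits exactly the value 4.

Omitted value: 4.


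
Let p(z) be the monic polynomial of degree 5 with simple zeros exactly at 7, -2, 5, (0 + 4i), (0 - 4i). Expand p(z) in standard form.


The polynomial is p(z) = ∏_{α ∈ S} (z − α), where S = {7, -2, 5, (0 + 4i), (0 - 4i)}.
Expanding the product yields: p(z) = z^5 -10·z^4 + 27·z^3 -90·z^2 + 176·z + 1120.
Note conjugate pairs combine to real quadratics: (z − (0+4i))(z − (0−4i)) = z² + 16.
The resulting polynomial has degree 5 and real coefficients as required.

p(z) = z^5 -10·z^4 + 27·z^3 -90·z^2 + 176·z + 1120.


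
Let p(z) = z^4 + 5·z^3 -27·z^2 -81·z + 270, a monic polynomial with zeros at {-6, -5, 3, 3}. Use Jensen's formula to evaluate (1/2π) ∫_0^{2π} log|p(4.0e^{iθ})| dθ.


Zeros: -6, -5, 3, 3; r = 4.0.
Inside |z| < r: 3, 3. Outside (|z| ≥ r): -6, -5.
p(0) = 270, so log|p(0)| = log(270) = 5.5984.
Apply Jensen: I(r) = log|p(0)| + Σ_k log(r/|z_k|), summed over zeros inside |z| < r.
  log(r/|z_k|) for z_k = 3: log(4.0/3) = 0.2877
  log(r/|z_k|) for z_k = 3: log(4.0/3) = 0.2877
  Outside zeros (-6, -5) contribute nothing to the Jensen sum.
Sum over inside zeros: 0.5754.
I(r) = log|p(0)| + (inside sum) = 5.5984 + 0.5754 = 6.1738.
Note: since some zeros are outside |z| ≤ r, the simplified n·log(r) form does NOT apply — only the inside zeros contribute.

I(r) ≈ 6.1738.


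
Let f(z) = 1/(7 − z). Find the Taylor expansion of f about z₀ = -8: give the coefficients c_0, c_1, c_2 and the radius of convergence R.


Let w = z − z₀, so z = z₀ + w.
Then 7 − z = 7 − (z₀ + w) = (7 − z₀) − w = 15 − w.
f(z) = 1/(15 − w) = (1/(15)) · 1/(1 − w/(15)) = Σ_{n≥0} w^n / (15)^(n+1).
So c_n = 1/(15)^(n+1):
  c_0 = 1/(15)^1 = 1/15.
  c_1 = 1/(15)^2 = 1/225.
  c_2 = 1/(15)^3 = 1/3375.
The series is valid for |w/d| < 1, i.e. |z − z₀| < |d|.
Radius of convergence: R = |7 − z₀| = |15| = 15 (distance from z₀ to the singularity z = 7).

c_0 = 1/15, c_1 = 1/225, c_2 = 1/3375; R = 15.


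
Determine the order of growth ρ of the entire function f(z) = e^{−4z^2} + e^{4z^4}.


Each summand is entire of order 2 and 4 respectively (as in the single-exponential case). The order of a sum is at most the max of the orders, so ρ ≤ 4. For the lower bound: on |z|=r choose arg z so that 4z^4 is real positive; then |e^{4z^4}| = e^{4r^4} while |e^{-4z^2}| ≤ e^{4r^2} = o(e^{4r^4}). So |f| ≥ e^{4r^4}(1 − o(1)) and ρ ≥ 4. Hence ρ = max(2, 4) = 4.
Therefore ρ = 4.

Order ρ = 4.


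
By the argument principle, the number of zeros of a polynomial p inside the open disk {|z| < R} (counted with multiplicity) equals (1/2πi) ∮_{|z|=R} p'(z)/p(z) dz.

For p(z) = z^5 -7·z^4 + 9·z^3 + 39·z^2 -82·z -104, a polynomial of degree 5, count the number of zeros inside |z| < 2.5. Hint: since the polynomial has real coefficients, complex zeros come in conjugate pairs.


The zeros of p are: (3 + 2i), (3 - 2i), -1, -2, 4.
Their magnitudes are: 3.606, 3.606, 1, 2, 4.
Zeros with |z| < R = 2.5: -1, -2.
Count = 2.
By the argument principle, (1/2πi) ∮_{|z|=R} p'(z)/p(z) dz equals exactly this count.

Number of zeros inside |z| < 2.5: 2.


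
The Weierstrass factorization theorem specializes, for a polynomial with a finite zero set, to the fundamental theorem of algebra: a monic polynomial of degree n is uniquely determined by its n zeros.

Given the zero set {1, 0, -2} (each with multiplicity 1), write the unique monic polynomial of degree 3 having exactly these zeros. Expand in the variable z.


The polynomial is p(z) = ∏_{α ∈ S} (z − α), where S = {1, 0, -2}.
Expanding the product yields: p(z) = z^3 + z^2 -2·z.
The resulting polynomial has degree 3 and real coefficients as required.

p(z) = z^3 + z^2 -2·z.


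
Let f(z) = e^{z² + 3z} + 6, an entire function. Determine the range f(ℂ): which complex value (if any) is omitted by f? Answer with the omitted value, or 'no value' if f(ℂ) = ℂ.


Little Picard bounds the complement of f(ℂ) to at most one point.
The exponent g(z) = z² + 3z is a nonconstant polynomial, hence surjective onto ℂ. So e^{g(z)} takes every value in {e^w : w ∈ ℂ} = ℂ ∖ {0}. Adding 6 shifts the range to ℂ ∖ {6}. f omits exactly 6.

Omitted value: 6.


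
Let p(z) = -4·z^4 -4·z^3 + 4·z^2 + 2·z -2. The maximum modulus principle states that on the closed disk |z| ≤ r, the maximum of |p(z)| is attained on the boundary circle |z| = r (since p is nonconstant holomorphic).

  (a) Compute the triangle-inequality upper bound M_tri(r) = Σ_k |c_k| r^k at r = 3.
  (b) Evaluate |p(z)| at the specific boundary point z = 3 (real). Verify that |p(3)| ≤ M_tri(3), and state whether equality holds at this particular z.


Coefficients: c_0 = -2, c_1 = 2, c_2 = 4, c_3 = -4, c_4 = -4. Radius r = 3.
Part (a). Triangle bound: M_tri(r) = Σ_k |c_k| r^k
  = |-2|·3^0 + |2|·3^1 + |4|·3^2 + |-4|·3^3 + |-4|·3^4
  = 2 + 6 + 36 + 108 + 324 = 476.
This bounds M(r) := max_{|z|=r} |p(z)| from above; equality holds iff all terms c_k z^k can be made to align in phase at a single z on |z|=r.
Part (b). At z = 3 (real, on the circle |z| = r):
  p(3) = (-2)·3^0 + (2)·3^1 + (4)·3^2 + (-4)·3^3 + (-4)·3^4 = -392.
  |p(3)| = 392.
Check: |p(3)| = 392 ≤ 476 = M_tri(3). ✓ Equality does not hold at z = 3 (the coefficients have mixed signs, so the terms do not all align in phase there).

M_tri(3) = 476; |p(3)| = 392; equality at z=3: no.


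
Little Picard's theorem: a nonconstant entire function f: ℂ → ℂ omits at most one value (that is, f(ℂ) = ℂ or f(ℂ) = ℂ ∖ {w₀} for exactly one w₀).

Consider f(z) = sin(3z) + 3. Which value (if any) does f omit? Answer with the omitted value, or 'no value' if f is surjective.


Little Picard bounds the complement of f(ℂ) to at most one point.
sin is entire and surjective onto ℂ: for every w ∈ ℂ, sin(ζ) = w has a solution ζ ∈ ℂ (e.g., via the complex inverse arcsin). With ζ = 3z this gives z = ζ/(3). Then 1·sin(3z) takes every value in 1·ℂ = ℂ, and adding 3 is a bijection of ℂ. So f is surjective and omits no value. (Note: only on the real line is sin bounded by [−1, 1].)

Omitted value: no value.


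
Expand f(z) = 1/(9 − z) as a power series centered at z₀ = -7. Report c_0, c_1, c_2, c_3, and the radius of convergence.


Let w = z − z₀, so z = z₀ + w.
Then 9 − z = 9 − (z₀ + w) = (9 − z₀) − w = 16 − w.
f(z) = 1/(16 − w) = (1/(16)) · 1/(1 − w/(16)) = Σ_{n≥0} w^n / (16)^(n+1).
So c_n = 1/(16)^(n+1):
  c_0 = 1/(16)^1 = 1/16.
  c_1 = 1/(16)^2 = 1/256.
  c_2 = 1/(16)^3 = 1/4096.
  c_3 = 1/(16)^4 = 1/65536.
The series is valid for |w/d| < 1, i.e. |z − z₀| < |d|.
Radius of convergence: R = |9 − z₀| = |16| = 16 (distance from z₀ to the singularity z = 9).

c_0 = 1/16, c_1 = 1/256, c_2 = 1/4096, c_3 = 1/65536; R = 16.


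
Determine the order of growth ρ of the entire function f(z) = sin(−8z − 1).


sin(w) is a linear combination of e^{iw} and e^{−iw} (or e^w, e^{−w} in the hyperbolic case), so |sin(w)| ≤ e^{|w|}. With w = −8z − 1, |w| ≤ 8|z| + 1 = 8r + 1 on |z| = r, giving M(r) ≤ e^{8r + 1}, so ρ ≤ 1. On a suitable ray (z = it for sin/cos; z = t for sinh/cosh, t real → ∞), |sin(−8z − 1)| grows like e^{8|t|}/2, so ρ ≥ 1. Hence ρ = 1.
Therefore ρ = 1.

Order ρ = 1.


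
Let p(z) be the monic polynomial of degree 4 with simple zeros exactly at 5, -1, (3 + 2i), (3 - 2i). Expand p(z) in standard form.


The polynomial is p(z) = ∏_{α ∈ S} (z − α), where S = {5, -1, (3 + 2i), (3 - 2i)}.
Expanding the product yields: p(z) = z^4 -10·z^3 + 32·z^2 -22·z -65.
Note conjugate pairs combine to real quadratics: (z − (3+2i))(z − (3−2i)) = z² − 6z + 13.
The resulting polynomial has degree 4 and real coefficients as required.

p(z) = z^4 -10·z^3 + 32·z^2 -22·z -65.


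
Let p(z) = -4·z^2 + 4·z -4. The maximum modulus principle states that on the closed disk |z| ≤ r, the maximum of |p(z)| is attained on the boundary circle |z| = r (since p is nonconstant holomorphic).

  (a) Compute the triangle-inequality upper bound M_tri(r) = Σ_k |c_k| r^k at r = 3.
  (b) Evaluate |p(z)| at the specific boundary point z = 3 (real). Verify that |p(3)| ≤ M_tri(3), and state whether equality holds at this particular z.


Coefficients: c_0 = -4, c_1 = 4, c_2 = -4. Radius r = 3.
Part (a). Triangle bound: M_tri(r) = Σ_k |c_k| r^k
  = |-4|·3^0 + |4|·3^1 + |-4|·3^2
  = 4 + 12 + 36 = 52.
This bounds M(r) := max_{|z|=r} |p(z)| from above; equality holds iff all terms c_k z^k can be made to align in phase at a single z on |z|=r.
Part (b). At z = 3 (real, on the circle |z| = r):
  p(3) = (-4)·3^0 + (4)·3^1 + (-4)·3^2 = -28.
  |p(3)| = 28.
Check: |p(3)| = 28 ≤ 52 = M_tri(3). ✓ Equality does not hold at z = 3 (the coefficients have mixed signs, so the terms do not all align in phase there).

M_tri(3) = 52; |p(3)| = 28; equality at z=3: no.


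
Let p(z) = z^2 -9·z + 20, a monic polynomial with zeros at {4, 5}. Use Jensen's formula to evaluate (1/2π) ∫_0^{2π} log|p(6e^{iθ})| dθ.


Zeros: 4, 5; r = 6.
Inside |z| < r: 4, 5. Outside (|z| ≥ r): ∅.
p(0) = 20, so log|p(0)| = log(20) = 2.9957.
Apply Jensen: I(r) = log|p(0)| + Σ_k log(r/|z_k|), summed over zeros inside |z| < r.
  log(r/|z_k|) for z_k = 4: log(6/4) = 0.4055
  log(r/|z_k|) for z_k = 5: log(6/5) = 0.1823
Sum over inside zeros: 0.5878.
I(r) = log|p(0)| + (inside sum) = 2.9957 + 0.5878 = 3.5835.
Closed form (all zeros inside, monic): I(r) = n·log(r) = 2·log(6) = 3.5835. ✓

I(r) ≈ 3.5835.


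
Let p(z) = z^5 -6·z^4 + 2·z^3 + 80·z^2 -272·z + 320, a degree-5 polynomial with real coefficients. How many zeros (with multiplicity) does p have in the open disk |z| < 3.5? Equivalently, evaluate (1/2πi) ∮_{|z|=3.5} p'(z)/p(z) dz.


The zeros of p are: -4, (3 + 1i), (3 - 1i), (2 + 2i), (2 - 2i).
Their magnitudes are: 4, 3.162, 3.162, 2.828, 2.828.
Zeros with |z| < R = 3.5: (3 + 1i), (3 - 1i), (2 + 2i), (2 - 2i).
Count = 4.
By the argument principle, (1/2πi) ∮_{|z|=R} p'(z)/p(z) dz equals exactly this count.

Number of zeros inside |z| < 3.5: 4.


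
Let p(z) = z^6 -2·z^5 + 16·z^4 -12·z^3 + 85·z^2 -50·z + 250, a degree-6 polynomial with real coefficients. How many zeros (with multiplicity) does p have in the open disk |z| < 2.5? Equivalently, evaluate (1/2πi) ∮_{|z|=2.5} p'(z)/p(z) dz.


The zeros of p are: (1 + 3i), (1 - 3i), (1 + 2i), (1 - 2i), (-1 + 2i), (-1 - 2i).
Their magnitudes are: 3.162, 3.162, 2.236, 2.236, 2.236, 2.236.
Zeros with |z| < R = 2.5: (1 + 2i), (1 - 2i), (-1 + 2i), (-1 - 2i).
Count = 4.
By the argument principle, (1/2πi) ∮_{|z|=R} p'(z)/p(z) dz equals exactly this count.

Number of zeros inside |z| < 2.5: 4.


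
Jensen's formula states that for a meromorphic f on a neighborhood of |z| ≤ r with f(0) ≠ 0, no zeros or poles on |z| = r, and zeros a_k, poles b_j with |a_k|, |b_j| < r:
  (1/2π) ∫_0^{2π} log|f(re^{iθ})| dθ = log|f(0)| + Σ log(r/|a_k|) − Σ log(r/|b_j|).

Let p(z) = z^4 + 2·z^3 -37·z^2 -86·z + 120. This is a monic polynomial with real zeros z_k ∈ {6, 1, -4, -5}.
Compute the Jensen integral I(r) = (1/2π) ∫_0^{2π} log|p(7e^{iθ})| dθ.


Zeros: -5, -4, 1, 6; r = 7.
Inside |z| < r: -5, -4, 1, 6. Outside (|z| ≥ r): ∅.
p(0) = 120, so log|p(0)| = log(120) = 4.7875.
Apply Jensen: I(r) = log|p(0)| + Σ_k log(r/|z_k|), summed over zeros inside |z| < r.
  log(r/|z_k|) for z_k = 6: log(7/6) = 0.1542
  log(r/|z_k|) for z_k = 1: log(7/1) = 1.9459
  log(r/|z_k|) for z_k = -4: log(7/4) = 0.5596
  log(r/|z_k|) for z_k = -5: log(7/5) = 0.3365
Sum over inside zeros: 2.9961.
I(r) = log|p(0)| + (inside sum) = 4.7875 + 2.9961 = 7.7836.
Closed form (all zeros inside, monic): I(r) = n·log(r) = 4·log(7) = 7.7836. ✓

I(r) ≈ 7.7836.


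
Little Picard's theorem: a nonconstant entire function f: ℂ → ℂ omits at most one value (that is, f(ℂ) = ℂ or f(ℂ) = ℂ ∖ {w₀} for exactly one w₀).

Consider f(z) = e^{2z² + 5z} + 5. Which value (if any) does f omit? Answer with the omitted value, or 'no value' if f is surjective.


Little Picard bounds the complement of f(ℂ) to at most one point.
The exponent g(z) = 2z² + 5z is a nonconstant polynomial, hence surjective onto ℂ. So e^{g(z)} takes every value in {e^w : w ∈ ℂ} = ℂ ∖ {0}. Adding 5 shifts the range to ℂ ∖ {5}. f omits exactly 5.

Omitted value: 5.


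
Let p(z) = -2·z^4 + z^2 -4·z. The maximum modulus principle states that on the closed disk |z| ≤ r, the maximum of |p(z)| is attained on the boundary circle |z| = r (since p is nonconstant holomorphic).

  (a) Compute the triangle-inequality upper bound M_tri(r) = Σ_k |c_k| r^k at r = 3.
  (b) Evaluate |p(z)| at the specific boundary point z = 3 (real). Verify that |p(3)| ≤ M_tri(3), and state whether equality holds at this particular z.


Coefficients: c_0 = 0, c_1 = -4, c_2 = 1, c_3 = 0, c_4 = -2. Radius r = 3.
Part (a). Triangle bound: M_tri(r) = Σ_k |c_k| r^k
  = |0|·3^0 + |-4|·3^1 + |1|·3^2 + |0|·3^3 + |-2|·3^4
  = 0 + 12 + 9 + 0 + 162 = 183.
This bounds M(r) := max_{|z|=r} |p(z)| from above; equality holds iff all terms c_k z^k can be made to align in phase at a single z on |z|=r.
Part (b). At z = 3 (real, on the circle |z| = r):
  p(3) = (0)·3^0 + (-4)·3^1 + (1)·3^2 + (0)·3^3 + (-2)·3^4 = -165.
  |p(3)| = 165.
Check: |p(3)| = 165 ≤ 183 = M_tri(3). ✓ Equality does not hold at z = 3 (the coefficients have mixed signs, so the terms do not all align in phase there).

M_tri(3) = 183; |p(3)| = 165; equality at z=3: no.


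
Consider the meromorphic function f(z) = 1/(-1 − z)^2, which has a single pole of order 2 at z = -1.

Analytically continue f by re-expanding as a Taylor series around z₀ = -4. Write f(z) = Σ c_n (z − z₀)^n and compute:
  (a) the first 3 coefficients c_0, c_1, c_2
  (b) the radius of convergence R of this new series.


Let w = z − z₀, so z = z₀ + w.
Then -1 − z = -1 − (z₀ + w) = (-1 − z₀) − w = 3 − w.
f(z) = 1/(3 − w)^2 = (1/(3)^2) · (1 − w/(3))^{−2}.
By the binomial series (1−u)^{−2} = Σ_{n≥0} C(n+1, 1) u^n for |u|<1, with u = w/(3):
  c_n = C(n+1, 1) / (3)^(n+2).
  c_0 = 1/(3)^2 = 1/9.
  c_1 = 2/(3)^3 = 2/27.
  c_2 = 3/(3)^4 = 1/27.
The series is valid for |w/d| < 1, i.e. |z − z₀| < |d|.
Radius of convergence: R = |-1 − z₀| = |3| = 3 (distance from z₀ to the singularity z = -1).

c_0 = 1/9, c_1 = 2/27, c_2 = 1/27; R = 3.


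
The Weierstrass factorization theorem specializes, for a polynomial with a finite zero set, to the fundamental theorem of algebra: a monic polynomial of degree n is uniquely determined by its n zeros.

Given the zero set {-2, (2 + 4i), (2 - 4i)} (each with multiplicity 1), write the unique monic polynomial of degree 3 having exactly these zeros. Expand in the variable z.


The polynomial is p(z) = ∏_{α ∈ S} (z − α), where S = {-2, (2 + 4i), (2 - 4i)}.
Expanding the product yields: p(z) = z^3 -2·z^2 + 12·z + 40.
Note conjugate pairs combine to real quadratics: (z − (2+4i))(z − (2−4i)) = z² − 4z + 20.
The resulting polynomial has degree 3 and real coefficients as required.

p(z) = z^3 -2·z^2 + 12·z + 40.
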